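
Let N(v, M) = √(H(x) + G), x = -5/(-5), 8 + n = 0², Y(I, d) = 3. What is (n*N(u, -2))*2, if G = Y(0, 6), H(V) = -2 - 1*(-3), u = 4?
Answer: -32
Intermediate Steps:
n = -8 (n = -8 + 0² = -8 + 0 = -8)
x = 1 (x = -5*(-⅕) = 1)
H(V) = 1 (H(V) = -2 + 3 = 1)
G = 3
N(v, M) = 2 (N(v, M) = √(1 + 3) = √4 = 2)
(n*N(u, -2))*2 = -8*2*2 = -16*2 = -32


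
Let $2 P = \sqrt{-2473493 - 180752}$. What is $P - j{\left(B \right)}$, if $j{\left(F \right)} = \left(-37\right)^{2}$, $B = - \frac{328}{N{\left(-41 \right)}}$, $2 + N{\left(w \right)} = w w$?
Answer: $-1369 + \frac{i \sqrt{2654245}}{2} \approx -1369.0 + 814.59 i$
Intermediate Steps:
$N{\left(w \right)} = -2 + w^{2}$ ($N{\left(w \right)} = -2 + w w = -2 + w^{2}$)
$B = - \frac{328}{1679}$ ($B = - \frac{328}{-2 + \left(-41\right)^{2}} = - \frac{328}{-2 + 1681} = - \frac{328}{1679} \approx -0.19535$)
$j{\left(F \right)} = 1369$
$P = \frac{i \sqrt{2654245}}{2}$ ($P = \frac{\sqrt{-2473493 - 180752}}{2} = \frac{\sqrt{-2654245}}{2} = \frac{i \sqrt{2654245}}{2} \approx 814.59 i$)
$P - j{\left(B \right)} = \frac{i \sqrt{2654245}}{2} - 1369 = -1369 + \frac{i \sqrt{2654245}}{2}$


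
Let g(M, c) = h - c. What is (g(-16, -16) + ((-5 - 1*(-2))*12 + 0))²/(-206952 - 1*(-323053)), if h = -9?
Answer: 841/116101 ≈ 0.0072437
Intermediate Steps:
g(M, c) = -9 - c
(g(-16, -16) + ((-5 - 1*(-2))*12 + 0))²/(-206952 - 1*(-323053)) = ((-9 - 1*(-16)) + ((-5 - 1*(-2))*12 + 0))²/(-206952 - 1*(-323053)) = ((-9 + 16) + ((-5 + 2)*12 + 0))²/(-206952 + 323053) = (7 + (-3*12 + 0))²/116101 = (7 + (-36 + 0))²*(1/116101) = (7 - 36)²*(1/116101) = (-29)²*(1/116101) = 841*(1/116101) = 841/116101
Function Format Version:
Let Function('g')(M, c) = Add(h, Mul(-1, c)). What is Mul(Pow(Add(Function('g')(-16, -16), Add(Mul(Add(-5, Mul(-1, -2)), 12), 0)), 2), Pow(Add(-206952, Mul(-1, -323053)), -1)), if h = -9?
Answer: Rational(841, 116101) ≈ 0.0072437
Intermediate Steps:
Function('g')(M, c) = Add(-9, Mul(-1, c))
Mul(Pow(Add(Function('g')(-16, -16), Add(Mul(Add(-5, Mul(-1, -2)), 12), 0)), 2), Pow(Add(-206952, Mul(-1, -323053)), -1)) = Mul(Pow(Add(Add(-9, Mul(-1, -16)), Add(Mul(Add(-5, Mul(-1, -2)), 12), 0)), 2), Pow(Add(-206952, Mul(-1, -323053)), -1)) = Mul(Pow(Add(Add(-9, 16), Add(Mul(Add(-5, 2), 12), 0)), 2), Pow(Add(-206952, 323053), -1)) = Mul(Pow(Add(7, Add(Mul(-3, 12), 0)), 2), Pow(116101, -1)) = Mul(Pow(Add(7, Add(-36, 0)), 2), Rational(1, 116101)) = Mul(Pow(Add(7, -36), 2), Rational(1, 116101)) = Mul(Pow(-29, 2), Rational(1, 116101)) = Mul(841, Rational(1, 116101)) = Rational(841, 116101)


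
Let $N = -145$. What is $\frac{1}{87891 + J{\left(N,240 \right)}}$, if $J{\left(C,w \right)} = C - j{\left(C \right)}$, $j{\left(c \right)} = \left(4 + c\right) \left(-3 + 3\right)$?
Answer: $\frac{1}{87746} \approx 1.1397 \cdot 10^{-5}$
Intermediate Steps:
$j{\left(c \right)} = 0$ ($j{\left(c \right)} = \left(4 + c\right) 0 = 0$)
$J{\left(C,w \right)} = C$ ($J{\left(C,w \right)} = C - 0 = C + 0 = C$)
$\frac{1}{87891 + J{\left(N,240 \right)}} = \frac{1}{87891 - 145} = \frac{1}{87746}$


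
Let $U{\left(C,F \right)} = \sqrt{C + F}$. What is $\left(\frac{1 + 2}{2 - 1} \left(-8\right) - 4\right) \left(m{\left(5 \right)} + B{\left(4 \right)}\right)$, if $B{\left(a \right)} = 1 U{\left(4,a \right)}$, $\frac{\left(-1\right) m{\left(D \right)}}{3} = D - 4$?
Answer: $84 - 56 \sqrt{2} \approx 4.804$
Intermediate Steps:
$m{\left(D \right)} = 12 - 3 D$ ($m{\left(D \right)} = - 3 \left(D - 4\right) = - 3 \left(-4 + D\right) = 12 - 3 D$)
$B{\left(a \right)} = \sqrt{4 + a}$ ($B{\left(a \right)} = 1 \sqrt{4 + a} = \sqrt{4 + a}$)
$\left(\frac{1 + 2}{2 - 1} \left(-8\right) - 4\right) \left(m{\left(5 \right)} + B{\left(4 \right)}\right) = \left(\frac{1 + 2}{2 - 1} \left(-8\right) - 4\right) \left(\left(12 - 15\right) + \sqrt{4 + 4}\right) = \left(\frac{3}{1} \left(-8\right) - 4\right) \left(\left(12 - 15\right) + \sqrt{8}\right) = \left(3 \cdot 1 \left(-8\right) - 4\right) \left(-3 + 2 \sqrt{2}\right) = \left(3 \left(-8\right) - 4\right) \left(-3 + 2 \sqrt{2}\right) = \left(-24 - 4\right) \left(-3 + 2 \sqrt{2}\right) = - 28 \left(-3 + 2 \sqrt{2}\right) = 84 - 56 \sqrt{2}$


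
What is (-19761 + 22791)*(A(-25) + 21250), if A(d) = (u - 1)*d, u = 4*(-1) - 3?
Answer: 64993500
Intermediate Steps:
u = -7 (u = -4 - 3 = -7)
A(d) = -8*d (A(d) = (-7 - 1)*d = -8*d)
(-19761 + 22791)*(A(-25) + 21250) = (-19761 + 22791)*(-8*(-25) + 21250) = 3030*(200 + 21250) = 3030*21450 = 64993500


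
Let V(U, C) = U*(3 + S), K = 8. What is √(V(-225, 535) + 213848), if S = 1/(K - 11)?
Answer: 112*√17 ≈ 461.79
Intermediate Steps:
S = -⅓ (S = 1/(8 - 11) = 1/(-3) = -⅓ ≈ -0.33333)
V(U, C) = 8*U/3 (V(U, C) = U*(3 - ⅓) = U*(8/3) = 8*U/3)
√(V(-225, 535) + 213848) = √((8/3)*(-225) + 213848) = √(-600 + 213848) = √213248 = 112*√17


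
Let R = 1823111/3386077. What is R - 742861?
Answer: -2515382723186/3386077 ≈ -7.4286e+5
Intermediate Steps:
R = 1823111/3386077 (R = 1823111*(1/3386077) = 1823111/3386077 ≈ 0.53841)
R - 742861 = 1823111/3386077 - 742861 = -2515382723186/3386077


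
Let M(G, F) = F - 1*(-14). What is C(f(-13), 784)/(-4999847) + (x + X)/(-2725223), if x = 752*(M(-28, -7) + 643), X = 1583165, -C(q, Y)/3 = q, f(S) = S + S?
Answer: -10359720556749/13625698040881 ≈ -0.76031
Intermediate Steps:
f(S) = 2*S
M(G, F) = 14 + F (M(G, F) = F + 14 = 14 + F)
C(q, Y) = -3*q
x = 488800 (x = 752*((14 - 7) + 643) = 752*(7 + 643) = 752*650 = 488800)
C(f(-13), 784)/(-4999847) + (x + X)/(-2725223) = -6*(-13)/(-4999847) + (488800 + 1583165)/(-2725223) = -3*(-26)*(-1/4999847) + 2071965*(-1/2725223) = 78*(-1/4999847) - 2071965/2725223 = -78/4999847 - 2071965/2725223 = -10359720556749/13625698040881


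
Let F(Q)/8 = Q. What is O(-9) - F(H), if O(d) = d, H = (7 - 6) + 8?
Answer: -81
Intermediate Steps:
H = 9 (H = 1 + 8 = 9)
F(Q) = 8*Q
O(-9) - F(H) = -9 - 8*9 = -9 - 1*72 = -9 - 72 = -81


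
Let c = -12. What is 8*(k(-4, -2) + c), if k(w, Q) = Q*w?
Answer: -32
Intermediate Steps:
8*(k(-4, -2) + c) = 8*(-2*(-4) - 12) = 8*(8 - 12) = 8*(-4) = -32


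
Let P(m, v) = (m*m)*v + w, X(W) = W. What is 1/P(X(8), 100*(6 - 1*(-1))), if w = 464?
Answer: 1/45264 ≈ 2.2093e-5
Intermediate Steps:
P(m, v) = 464 + v*m² (P(m, v) = (m*m)*v + 464 = m²*v + 464 = v*m² + 464 = 464 + v*m²)
1/P(X(8), 100*(6 - 1*(-1))) = 1/(464 + (100*(6 - 1*(-1)))*8²) = 1/(464 + (100*(6 + 1))*64) = 1/(464 + (100*7)*64) = 1/(464 + 700*64) = 1/(464 + 44800) = 1/45264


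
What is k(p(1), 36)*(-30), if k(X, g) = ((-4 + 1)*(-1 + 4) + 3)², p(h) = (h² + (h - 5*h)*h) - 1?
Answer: -1080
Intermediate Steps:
p(h) = -1 - 3*h² (p(h) = (h² + (-4*h)*h) - 1 = (h² - 4*h²) - 1 = -3*h² - 1 = -1 - 3*h²)
k(X, g) = 36 (k(X, g) = (-3*3 + 3)² = (-9 + 3)² = (-6)² = 36)
k(p(1), 36)*(-30) = 36*(-30) = -1080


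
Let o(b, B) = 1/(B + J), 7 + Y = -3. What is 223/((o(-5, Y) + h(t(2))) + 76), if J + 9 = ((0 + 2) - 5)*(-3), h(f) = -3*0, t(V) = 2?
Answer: 2230/759 ≈ 2.9381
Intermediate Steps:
h(f) = 0
Y = -10 (Y = -7 - 3 = -10)
J = 0 (J = -9 + ((0 + 2) - 5)*(-3) = -9 + (2 - 5)*(-3) = -9 - 3*(-3) = -9 + 9 = 0)
o(b, B) = 1/B (o(b, B) = 1/(B + 0) = 1/B)
223/((o(-5, Y) + h(t(2))) + 76) = 223/((1/(-10) + 0) + 76) = 223/((-⅒ + 0) + 76) = 223/(-⅒ + 76) = 223/(759/10) = 223*(10/759) = 2230/759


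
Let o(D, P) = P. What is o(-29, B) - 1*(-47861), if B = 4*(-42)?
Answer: 47693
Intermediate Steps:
B = -168
o(-29, B) - 1*(-47861) = -168 - 1*(-47861) = -168 + 47861 = 47693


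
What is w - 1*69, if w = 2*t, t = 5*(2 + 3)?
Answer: -19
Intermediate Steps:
t = 25 (t = 5*5 = 25)
w = 50 (w = 2*25 = 50)
w - 1*69 = 50 - 1*69 = 50 - 69 = -19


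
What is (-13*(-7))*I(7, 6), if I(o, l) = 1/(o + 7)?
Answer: 13/2 ≈ 6.5000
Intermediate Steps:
I(o, l) = 1/(7 + o)
(-13*(-7))*I(7, 6) = (-13*(-7))/(7 + 7) = 91/14 = 91*(1/14) = 13/2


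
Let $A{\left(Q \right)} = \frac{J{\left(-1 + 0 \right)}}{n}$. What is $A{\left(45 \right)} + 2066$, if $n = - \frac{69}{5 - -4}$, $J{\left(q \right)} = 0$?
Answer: $2066$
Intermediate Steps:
$n = - \frac{23}{3}$ ($n = - \frac{69}{5 + 4} = - \frac{69}{9} = \left(-69\right) \frac{1}{9} = - \frac{23}{3} \approx -7.6667$)
$A{\left(Q \right)} = 0$ ($A{\left(Q \right)} = \frac{0}{- \frac{23}{3}} = 0 \left(- \frac{3}{23}\right) = 0$)
$A{\left(45 \right)} + 2066 = 0 + 2066 = 2066$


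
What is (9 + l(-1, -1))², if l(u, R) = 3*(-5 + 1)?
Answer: 9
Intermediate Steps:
l(u, R) = -12 (l(u, R) = 3*(-4) = -12)
(9 + l(-1, -1))² = (9 - 12)² = (-3)² = 9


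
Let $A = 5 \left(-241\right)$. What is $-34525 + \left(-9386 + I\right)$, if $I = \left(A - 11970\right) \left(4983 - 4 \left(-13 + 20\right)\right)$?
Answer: $-65326036$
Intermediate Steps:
$A = -1205$
$I = -65282125$ ($I = \left(-1205 - 11970\right) \left(4983 - 4 \left(-13 + 20\right)\right) = - 13175 \left(4983 - 28\right) = \left(-13175\right) 4955 = -65282125$)
$-34525 + \left(-9386 + I\right) = -34525 - 65291511 = -65326036$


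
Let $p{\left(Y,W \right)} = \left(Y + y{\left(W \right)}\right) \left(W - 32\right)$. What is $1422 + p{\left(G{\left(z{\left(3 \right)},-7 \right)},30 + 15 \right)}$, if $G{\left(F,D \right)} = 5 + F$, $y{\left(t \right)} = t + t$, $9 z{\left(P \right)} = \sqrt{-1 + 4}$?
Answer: $2657 + \frac{13 \sqrt{3}}{9} \approx 2659.5$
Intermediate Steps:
$z{\left(P \right)} = \frac{\sqrt{3}}{9}$ ($z{\left(P \right)} = \frac{\sqrt{-1 + 4}}{9} = \frac{\sqrt{3}}{9}$)
$y{\left(t \right)} = 2 t$
$p{\left(Y,W \right)} = \left(-32 + W\right) \left(Y + 2 W\right)$ ($p{\left(Y,W \right)} = \left(Y + 2 W\right) \left(W - 32\right) = \left(Y + 2 W\right) \left(-32 + W\right) = \left(-32 + W\right) \left(Y + 2 W\right)$)
$1422 + p{\left(G{\left(z{\left(3 \right)},-7 \right)},30 + 15 \right)} = 1422 - \left(- 2 \left(30 + 15\right)^{2} + 32 \left(5 + \frac{\sqrt{3}}{9}\right) + 64 \left(30 + 15\right) - \left(30 + 15\right) \left(5 + \frac{\sqrt{3}}{9}\right)\right) = 1422 + \left(\left(-64\right) 45 - \left(160 + \frac{32 \sqrt{3}}{9}\right) + 2 \cdot 45^{2} + 45 \left(5 + \frac{\sqrt{3}}{9}\right)\right) = 1422 + \left(-2880 - \left(160 + \frac{32 \sqrt{3}}{9}\right) + 2 \cdot 2025 + \left(225 + 5 \sqrt{3}\right)\right) = 1422 + \left(-2880 - \left(160 + \frac{32 \sqrt{3}}{9}\right) + 4050 + \left(225 + 5 \sqrt{3}\right)\right) = 1422 + \left(1235 + \frac{13 \sqrt{3}}{9}\right) = 2657 + \frac{13 \sqrt{3}}{9}$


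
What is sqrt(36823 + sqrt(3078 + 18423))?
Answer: sqrt(36823 + 3*sqrt(2389)) ≈ 192.27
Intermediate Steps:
sqrt(36823 + sqrt(3078 + 18423)) = sqrt(36823 + sqrt(21501)) = sqrt(36823 + 3*sqrt(2389))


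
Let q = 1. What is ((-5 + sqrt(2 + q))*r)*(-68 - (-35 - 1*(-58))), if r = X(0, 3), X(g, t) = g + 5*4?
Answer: 9100 - 1820*sqrt(3) ≈ 5947.7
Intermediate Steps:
X(g, t) = 20 + g (X(g, t) = g + 20 = 20 + g)
r = 20 (r = 20 + 0 = 20)
((-5 + sqrt(2 + q))*r)*(-68 - (-35 - 1*(-58))) = ((-5 + sqrt(2 + 1))*20)*(-68 - (-35 - 1*(-58))) = ((-5 + sqrt(3))*20)*(-68 - (-35 + 58)) = (-100 + 20*sqrt(3))*(-68 - 1*23) = (-100 + 20*sqrt(3))*(-68 - 23) = (-100 + 20*sqrt(3))*(-91) = 9100 - 1820*sqrt(3)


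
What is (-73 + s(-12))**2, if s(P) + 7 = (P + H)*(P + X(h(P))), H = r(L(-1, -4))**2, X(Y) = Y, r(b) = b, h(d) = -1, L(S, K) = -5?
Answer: 62001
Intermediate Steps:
H = 25 (H = (-5)**2 = 25)
s(P) = -7 + (-1 + P)*(25 + P) (s(P) = -7 + (P + 25)*(P - 1) = -7 + (25 + P)*(-1 + P) = -7 + (-1 + P)*(25 + P))
(-73 + s(-12))**2 = (-73 + (-32 + (-12)**2 + 24*(-12)))**2 = (-73 + (-32 + 144 - 288))**2 = (-73 - 176)**2 = (-249)**2 = 62001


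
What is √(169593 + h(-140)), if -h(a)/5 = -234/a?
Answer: √33238590/14 ≈ 411.81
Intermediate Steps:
h(a) = 1170/a (h(a) = -(-1170)/a = 1170/a)
√(169593 + h(-140)) = √(169593 + 1170/(-140)) = √(169593 + 1170*(-1/140)) = √(169593 - 117/14) = √(2374185/14) = √33238590/14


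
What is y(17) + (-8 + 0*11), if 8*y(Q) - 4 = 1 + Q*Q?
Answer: 115/4 ≈ 28.750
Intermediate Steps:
y(Q) = 5/8 + Q²/8 (y(Q) = ½ + (1 + Q*Q)/8 = ½ + (1 + Q²)/8 = ½ + (⅛ + Q²/8) = 5/8 + Q²/8)
y(17) + (-8 + 0*11) = (5/8 + (⅛)*17²) + (-8 + 0*11) = (5/8 + (⅛)*289) + (-8 + 0) = (5/8 + 289/8) - 8 = 147/4 - 8 = 115/4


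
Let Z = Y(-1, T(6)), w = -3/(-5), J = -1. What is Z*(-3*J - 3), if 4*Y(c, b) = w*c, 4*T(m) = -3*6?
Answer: 0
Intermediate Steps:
T(m) = -9/2 (T(m) = (-3*6)/4 = (1/4)*(-18) = -9/2)
w = 3/5 (w = -3*(-1/5) = 3/5 ≈ 0.60000)
Y(c, b) = 3*c/20 (Y(c, b) = (3*c/5)/4 = 3*c/20)
Z = -3/20 (Z = (3/20)*(-1) = -3/20 ≈ -0.15000)
Z*(-3*J - 3) = -3*(-3*(-1) - 3)/20 = -3*(3 - 3)/20 = -3/20*0 = 0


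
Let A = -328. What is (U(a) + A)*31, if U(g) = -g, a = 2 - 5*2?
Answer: -9920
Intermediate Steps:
a = -8 (a = 2 - 10 = -8)
(U(a) + A)*31 = (-1*(-8) - 328)*31 = (8 - 328)*31 = -320*31 = -9920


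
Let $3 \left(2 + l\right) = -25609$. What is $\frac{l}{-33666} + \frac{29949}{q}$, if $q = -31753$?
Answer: $- \frac{2211436007}{3206989494} \approx -0.68957$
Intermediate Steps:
$l = - \frac{25615}{3}$ ($l = -2 + \frac{1}{3} \left(-25609\right) = -2 - \frac{25609}{3} = - \frac{25615}{3} \approx -8538.3$)
$\frac{l}{-33666} + \frac{29949}{q} = - \frac{25615}{3 \left(-33666\right)} + \frac{29949}{-31753} = \left(- \frac{25615}{3}\right) \left(- \frac{1}{33666}\right) + 29949 \left(- \frac{1}{31753}\right) = \frac{25615}{100998} - \frac{29949}{31753} = - \frac{2211436007}{3206989494}$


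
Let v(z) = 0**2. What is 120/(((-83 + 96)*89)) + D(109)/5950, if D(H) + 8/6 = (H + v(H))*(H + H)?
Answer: 42307637/10326225 ≈ 4.0971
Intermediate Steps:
v(z) = 0
D(H) = -4/3 + 2*H**2 (D(H) = -4/3 + (H + 0)*(H + H) = -4/3 + H*(2*H) = -4/3 + 2*H**2)
120/(((-83 + 96)*89)) + D(109)/5950 = 120/(((-83 + 96)*89)) + (-4/3 + 2*109**2)/5950 = 120/((13*89)) + (-4/3 + 2*11881)*(1/5950) = 120/1157 + (-4/3 + 23762)*(1/5950) = 120*(1/1157) + (71282/3)*(1/5950) = 120/1157 + 35641/8925 = 42307637/10326225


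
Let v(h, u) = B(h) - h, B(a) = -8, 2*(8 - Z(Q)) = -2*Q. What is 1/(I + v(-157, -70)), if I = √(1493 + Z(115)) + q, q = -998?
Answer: -849/719185 - 4*√101/719185 ≈ -0.0012364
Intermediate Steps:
Z(Q) = 8 + Q (Z(Q) = 8 - (-1)*Q = 8 + Q)
v(h, u) = -8 - h
I = -998 + 4*√101 (I = √(1493 + (8 + 115)) - 998 = √(1493 + 123) - 998 = √1616 - 998 = 4*√101 - 998 = -998 + 4*√101 ≈ -957.80)
1/(I + v(-157, -70)) = 1/((-998 + 4*√101) + (-8 - 1*(-157))) = 1/((-998 + 4*√101) + (-8 + 157)) = 1/((-998 + 4*√101) + 149) = 1/(-849 + 4*√101)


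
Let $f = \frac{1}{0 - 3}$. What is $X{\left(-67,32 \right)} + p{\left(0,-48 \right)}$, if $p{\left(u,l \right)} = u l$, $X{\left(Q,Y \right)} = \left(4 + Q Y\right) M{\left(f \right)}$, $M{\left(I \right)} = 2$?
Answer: $-4280$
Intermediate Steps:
$f = - \frac{1}{3}$ ($f = \frac{1}{-3} = - \frac{1}{3} \approx -0.33333$)
$X{\left(Q,Y \right)} = 8 + 2 Q Y$ ($X{\left(Q,Y \right)} = \left(4 + Q Y\right) 2 = 8 + 2 Q Y$)
$p{\left(u,l \right)} = l u$
$X{\left(-67,32 \right)} + p{\left(0,-48 \right)} = \left(8 + 2 \left(-67\right) 32\right) - 0 = \left(8 - 4288\right) + 0 = -4280 + 0 = -4280$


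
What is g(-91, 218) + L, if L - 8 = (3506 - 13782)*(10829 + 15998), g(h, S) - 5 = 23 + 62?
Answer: -275674154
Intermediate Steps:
g(h, S) = 90 (g(h, S) = 5 + (23 + 62) = 5 + 85 = 90)
L = -275674244 (L = 8 + (3506 - 13782)*(10829 + 15998) = 8 - 10276*26827 = 8 - 275674252 = -275674244)
g(-91, 218) + L = 90 - 275674244 = -275674154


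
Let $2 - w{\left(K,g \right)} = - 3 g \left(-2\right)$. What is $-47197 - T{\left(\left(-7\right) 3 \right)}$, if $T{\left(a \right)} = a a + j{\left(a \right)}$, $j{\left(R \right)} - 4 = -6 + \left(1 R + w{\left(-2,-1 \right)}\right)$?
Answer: $-47623$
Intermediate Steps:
$w{\left(K,g \right)} = 2 - 6 g$ ($w{\left(K,g \right)} = 2 - - 3 g \left(-2\right) = 2 - 6 g$)
$j{\left(R \right)} = 6 + R$ ($j{\left(R \right)} = 4 + \left(-6 + \left(1 R + \left(2 - -6\right)\right)\right) = 4 + \left(-6 + \left(R + \left(2 + 6\right)\right)\right) = 4 + \left(-6 + \left(R + 8\right)\right) = 4 + \left(-6 + \left(8 + R\right)\right) = 4 + \left(2 + R\right) = 6 + R$)
$T{\left(a \right)} = 6 + a + a^{2}$ ($T{\left(a \right)} = a a + \left(6 + a\right) = a^{2} + \left(6 + a\right) = 6 + a + a^{2}$)
$-47197 - T{\left(\left(-7\right) 3 \right)} = -47197 - \left(6 - 21 + \left(\left(-7\right) 3\right)^{2}\right) = -47197 - \left(6 - 21 + \left(-21\right)^{2}\right) = -47197 - \left(6 - 21 + 441\right) = -47197 - 426 = -47623$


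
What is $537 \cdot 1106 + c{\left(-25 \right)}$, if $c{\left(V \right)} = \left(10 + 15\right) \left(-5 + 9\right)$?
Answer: $594022$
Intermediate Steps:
$c{\left(V \right)} = 100$ ($c{\left(V \right)} = 25 \cdot 4 = 100$)
$537 \cdot 1106 + c{\left(-25 \right)} = 537 \cdot 1106 + 100 = 593922 + 100 = 594022$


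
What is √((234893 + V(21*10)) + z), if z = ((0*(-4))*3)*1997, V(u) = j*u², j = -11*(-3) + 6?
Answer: √1954793 ≈ 1398.1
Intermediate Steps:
j = 39 (j = 33 + 6 = 39)
V(u) = 39*u²
z = 0 (z = (0*3)*1997 = 0*1997 = 0)
√((234893 + V(21*10)) + z) = √((234893 + 39*(21*10)²) + 0) = √((234893 + 39*210²) + 0) = √((234893 + 39*44100) + 0) = √((234893 + 1719900) + 0) = √(1954793 + 0) = √1954793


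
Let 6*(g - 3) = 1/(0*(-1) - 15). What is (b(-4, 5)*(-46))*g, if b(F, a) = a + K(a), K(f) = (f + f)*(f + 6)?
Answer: -142301/9 ≈ -15811.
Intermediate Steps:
g = 269/90 (g = 3 + 1/(6*(0*(-1) - 15)) = 3 + 1/(6*(0 - 15)) = 3 + (1/6)/(-15) = 3 + (1/6)*(-1/15) = 3 - 1/90 = 269/90 ≈ 2.9889)
K(f) = 2*f*(6 + f) (K(f) = (2*f)*(6 + f) = 2*f*(6 + f))
b(F, a) = a + 2*a*(6 + a)
(b(-4, 5)*(-46))*g = ((5*(13 + 2*5))*(-46))*(269/90) = ((5*(13 + 10))*(-46))*(269/90) = ((5*23)*(-46))*(269/90) = (115*(-46))*(269/90) = -5290*269/90 = -142301/9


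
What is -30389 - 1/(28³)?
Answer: -667099329/21952 ≈ -30389.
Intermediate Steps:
-30389 - 1/(28³) = -30389 - 1/21952 = -667099329/21952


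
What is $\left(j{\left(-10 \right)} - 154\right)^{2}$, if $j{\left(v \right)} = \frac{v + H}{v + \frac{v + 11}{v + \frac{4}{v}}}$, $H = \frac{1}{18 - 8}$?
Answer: $\frac{17927067664}{765625} \approx 23415.0$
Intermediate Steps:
$H = \frac{1}{10} \approx 0.1$
$j{\left(v \right)} = \frac{\frac{1}{10} + v}{v + \frac{11 + v}{v + \frac{4}{v}}}$ ($j{\left(v \right)} = \frac{v + \frac{1}{10}}{v + \frac{v + 11}{v + \frac{4}{v}}} = \frac{\frac{1}{10} + v}{v + \frac{11 + v}{v + \frac{4}{v}}}$)
$\left(j{\left(-10 \right)} - 154\right)^{2} = \left(\frac{4 + \left(-10\right)^{2} + 10 \left(-10\right)^{3} + 40 \left(-10\right)}{10 \left(-10\right) \left(15 - 10 + \left(-10\right)^{2}\right)} - 154\right)^{2} = \left(\frac{1}{10} \left(- \frac{1}{10}\right) \frac{1}{15 - 10 + 100} \left(4 + 100 + 10 \left(-1000\right) - 400\right) - 154\right)^{2} = \left(\frac{1}{10} \left(- \frac{1}{10}\right) \frac{1}{105} \left(4 + 100 - 10000 - 400\right) - 154\right)^{2} = \left(\frac{1}{10} \left(- \frac{1}{10}\right) \frac{1}{105} \left(-10296\right) - 154\right)^{2} = \left(\frac{858}{875} - 154\right)^{2} = \left(- \frac{133892}{875}\right)^{2} = \frac{17927067664}{765625}$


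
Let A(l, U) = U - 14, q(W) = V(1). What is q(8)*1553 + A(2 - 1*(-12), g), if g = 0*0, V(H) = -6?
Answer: -9332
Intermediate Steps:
q(W) = -6
g = 0
A(l, U) = -14 + U
q(8)*1553 + A(2 - 1*(-12), g) = -6*1553 + (-14 + 0) = -9318 - 14 = -9332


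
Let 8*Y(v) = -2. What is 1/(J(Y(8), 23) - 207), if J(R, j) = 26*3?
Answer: -1/129 ≈ -0.0077519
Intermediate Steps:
Y(v) = -¼ (Y(v) = (⅛)*(-2) = -¼)
J(R, j) = 78
1/(J(Y(8), 23) - 207) = 1/(78 - 207) = 1/(-129) = -1/129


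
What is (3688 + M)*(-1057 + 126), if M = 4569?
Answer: -7687267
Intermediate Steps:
(3688 + M)*(-1057 + 126) = (3688 + 4569)*(-1057 + 126) = 8257*(-931) = -7687267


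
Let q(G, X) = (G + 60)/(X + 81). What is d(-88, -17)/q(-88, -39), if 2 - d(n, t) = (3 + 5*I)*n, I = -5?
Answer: 2901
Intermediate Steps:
q(G, X) = (60 + G)/(81 + X)
d(n, t) = 2 + 22*n (d(n, t) = 2 - (3 + 5*(-5))*n = 2 - (3 - 25)*n = 2 - (-22)*n = 2 + 22*n)
d(-88, -17)/q(-88, -39) = (2 + 22*(-88))/(((60 - 88)/(81 - 39))) = (2 - 1936)/((-28/42)) = -1934/((1/42)*(-28)) = -1934/(-⅔) = -1934*(-3/2) = 2901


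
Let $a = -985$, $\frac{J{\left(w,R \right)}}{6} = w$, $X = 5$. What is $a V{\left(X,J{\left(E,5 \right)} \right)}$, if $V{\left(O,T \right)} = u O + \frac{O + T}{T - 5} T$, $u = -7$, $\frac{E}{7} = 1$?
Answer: $- \frac{668815}{37} \approx -18076.0$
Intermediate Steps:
$E = 7$ ($E = 7 \cdot 1 = 7$)
$J{\left(w,R \right)} = 6 w$
$V{\left(O,T \right)} = - 7 O + \frac{T \left(O + T\right)}{-5 + T}$ ($V{\left(O,T \right)} = - 7 O + \frac{O + T}{T - 5} T = - 7 O + \frac{O + T}{-5 + T} T = - 7 O + \frac{T \left(O + T\right)}{-5 + T}$)
$a V{\left(X,J{\left(E,5 \right)} \right)} = - 985 \frac{\left(6 \cdot 7\right)^{2} + 35 \cdot 5 - 30 \cdot 6 \cdot 7}{-5 + 6 \cdot 7} = - 985 \frac{42^{2} + 175 - 30 \cdot 42}{-5 + 42} = - 985 \frac{1764 + 175 - 1260}{37} = - 985 \cdot \frac{1}{37} \cdot 679 = \left(-985\right) \frac{679}{37} = - \frac{668815}{37}$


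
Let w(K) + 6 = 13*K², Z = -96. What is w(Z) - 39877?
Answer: 79925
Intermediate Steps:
w(K) = -6 + 13*K²
w(Z) - 39877 = (-6 + 13*(-96)²) - 39877 = (-6 + 13*9216) - 39877 = (-6 + 119808) - 39877 = 119802 - 39877 = 79925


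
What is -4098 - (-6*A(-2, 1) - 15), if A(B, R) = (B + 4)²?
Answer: -4059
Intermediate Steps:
A(B, R) = (4 + B)²
-4098 - (-6*A(-2, 1) - 15) = -4098 - (-6*(4 - 2)² - 15) = -4098 - (-6*2² - 15) = -4098 - (-6*4 - 15) = -4098 - (-24 - 15) = -4098 - 1*(-39) = -4098 + 39 = -4059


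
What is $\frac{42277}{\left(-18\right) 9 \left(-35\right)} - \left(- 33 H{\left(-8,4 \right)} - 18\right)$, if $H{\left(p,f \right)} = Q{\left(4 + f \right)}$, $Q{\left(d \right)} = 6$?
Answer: $\frac{1266997}{5670} \approx 223.46$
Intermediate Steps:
$H{\left(p,f \right)} = 6$
$\frac{42277}{\left(-18\right) 9 \left(-35\right)} - \left(- 33 H{\left(-8,4 \right)} - 18\right) = \frac{42277}{\left(-18\right) 9 \left(-35\right)} - \left(\left(-33\right) 6 - 18\right) = \frac{42277}{\left(-162\right) \left(-35\right)} - \left(-198 - 18\right) = \frac{42277}{5670} - -216 = 42277 \cdot \frac{1}{5670} + 216 = \frac{42277}{5670} + 216 = \frac{1266997}{5670}$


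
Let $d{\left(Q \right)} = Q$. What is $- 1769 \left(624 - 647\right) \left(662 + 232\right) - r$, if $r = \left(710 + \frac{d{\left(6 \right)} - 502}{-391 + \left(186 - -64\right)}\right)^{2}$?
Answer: $\frac{713033465582}{19881} \approx 3.5865 \cdot 10^{7}$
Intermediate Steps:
$r = \frac{10121567236}{19881}$ ($r = \left(710 + \frac{6 - 502}{-391 + \left(186 - -64\right)}\right)^{2} = \left(710 - \frac{496}{-391 + \left(186 + 64\right)}\right)^{2} = \left(710 - \frac{496}{-391 + 250}\right)^{2} = \left(710 - \frac{496}{-141}\right)^{2} = \left(710 - - \frac{496}{141}\right)^{2} = \left(710 + \frac{496}{141}\right)^{2} = \left(\frac{100606}{141}\right)^{2} = \frac{10121567236}{19881} \approx 5.0911 \cdot 10^{5}$)
$- 1769 \left(624 - 647\right) \left(662 + 232\right) - r = - 1769 \left(624 - 647\right) \left(662 + 232\right) - \frac{10121567236}{19881} = - 1769 \left(\left(-23\right) 894\right) - \frac{10121567236}{19881} = \left(-1769\right) \left(-20562\right) - \frac{10121567236}{19881} = 36374178 - \frac{10121567236}{19881} = \frac{713033465582}{19881}$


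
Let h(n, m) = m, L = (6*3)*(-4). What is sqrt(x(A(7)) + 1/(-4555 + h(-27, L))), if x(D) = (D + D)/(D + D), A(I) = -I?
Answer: 3*sqrt(2378278)/4627 ≈ 0.99989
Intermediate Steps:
x(D) = 1 (x(D) = (2*D)/((2*D)) = (2*D)*(1/(2*D)) = 1)
L = -72 (L = 18*(-4) = -72)
sqrt(x(A(7)) + 1/(-4555 + h(-27, L))) = sqrt(1 + 1/(-4555 - 72)) = sqrt(1 + 1/(-4627)) = sqrt(1 - 1/4627) = sqrt(4626/4627) = 3*sqrt(2378278)/4627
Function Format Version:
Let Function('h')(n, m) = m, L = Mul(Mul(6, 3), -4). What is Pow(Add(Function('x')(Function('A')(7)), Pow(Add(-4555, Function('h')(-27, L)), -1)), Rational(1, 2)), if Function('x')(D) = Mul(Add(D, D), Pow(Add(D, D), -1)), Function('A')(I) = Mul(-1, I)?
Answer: Mul(Rational(3, 4627), Pow(2378278, Rational(1, 2))) ≈ 0.99989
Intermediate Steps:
Function('x')(D) = 1 (Function('x')(D) = Mul(Mul(2, D), Pow(Mul(2, D), -1)) = Mul(Mul(2, D), Mul(Rational(1, 2), Pow(D, -1))) = 1)
L = -72 (L = Mul(18, -4) = -72)
Pow(Add(Function('x')(Function('A')(7)), Pow(Add(-4555, Function('h')(-27, L)), -1)), Rational(1, 2)) = Pow(Add(1, Pow(Add(-4555, -72), -1)), Rational(1, 2)) = Pow(Add(1, Pow(-4627, -1)), Rational(1, 2)) = Pow(Add(1, Rational(-1, 4627)), Rational(1, 2)) = Pow(Rational(4626, 4627), Rational(1, 2)) = Mul(Rational(3, 4627), Pow(2378278, Rational(1, 2)))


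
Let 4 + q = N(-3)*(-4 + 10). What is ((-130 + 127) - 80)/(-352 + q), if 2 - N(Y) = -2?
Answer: ¼ ≈ 0.25000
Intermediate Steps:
N(Y) = 4 (N(Y) = 2 - 1*(-2) = 2 + 2 = 4)
q = 20 (q = -4 + 4*(-4 + 10) = -4 + 4*6 = -4 + 24 = 20)
((-130 + 127) - 80)/(-352 + q) = ((-130 + 127) - 80)/(-352 + 20) = (-3 - 80)/(-332) = -83*(-1/332) = ¼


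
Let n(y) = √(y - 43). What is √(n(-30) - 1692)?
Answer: √(-1692 + I*√73) ≈ 0.1039 + 41.134*I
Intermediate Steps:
n(y) = √(-43 + y)
√(n(-30) - 1692) = √(√(-43 - 30) - 1692) = √(√(-73) - 1692) = √(I*√73 - 1692) = √(-1692 + I*√73)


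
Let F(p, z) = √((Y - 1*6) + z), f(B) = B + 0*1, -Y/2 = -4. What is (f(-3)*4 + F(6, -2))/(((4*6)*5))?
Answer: -⅒ ≈ -0.10000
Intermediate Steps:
Y = 8 (Y = -2*(-4) = 8)
f(B) = B (f(B) = B + 0 = B)
F(p, z) = √(2 + z) (F(p, z) = √((8 - 1*6) + z) = √((8 - 6) + z) = √(2 + z))
(f(-3)*4 + F(6, -2))/(((4*6)*5)) = (-3*4 + √(2 - 2))/(((4*6)*5)) = (-12 + √0)/((24*5)) = (-12 + 0)/120 = -12*1/120 = -⅒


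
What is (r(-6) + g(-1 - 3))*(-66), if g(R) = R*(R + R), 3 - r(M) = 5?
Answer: -1980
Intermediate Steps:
r(M) = -2 (r(M) = 3 - 1*5 = 3 - 5 = -2)
g(R) = 2*R**2 (g(R) = R*(2*R) = 2*R**2)
(r(-6) + g(-1 - 3))*(-66) = (-2 + 2*(-1 - 3)**2)*(-66) = (-2 + 2*(-4)**2)*(-66) = (-2 + 2*16)*(-66) = (-2 + 32)*(-66) = 30*(-66) = -1980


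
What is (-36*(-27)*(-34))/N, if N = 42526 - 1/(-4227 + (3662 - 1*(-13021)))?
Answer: -411645888/529703855 ≈ -0.77712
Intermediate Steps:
N = 529703855/12456 (N = 42526 - 1/(-4227 + (3662 + 13021)) = 42526 - 1/(-4227 + 16683) = 42526 - 1/12456 = 529703855/12456 ≈ 42526.)
(-36*(-27)*(-34))/N = (-36*(-27)*(-34))/(529703855/12456) = (972*(-34))*(12456/529703855) = -33048*12456/529703855 = -411645888/529703855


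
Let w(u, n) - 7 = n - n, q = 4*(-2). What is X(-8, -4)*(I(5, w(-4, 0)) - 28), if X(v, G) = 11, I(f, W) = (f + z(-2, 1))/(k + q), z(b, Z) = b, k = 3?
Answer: -1573/5 ≈ -314.60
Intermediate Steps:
q = -8
w(u, n) = 7 (w(u, n) = 7 + (n - n) = 7 + 0 = 7)
I(f, W) = ⅖ - f/5 (I(f, W) = (f - 2)/(3 - 8) = (-2 + f)/(-5) = (-2 + f)*(-⅕) = ⅖ - f/5)
X(-8, -4)*(I(5, w(-4, 0)) - 28) = 11*((⅖ - ⅕*5) - 28) = 11*((⅖ - 1) - 28) = 11*(-⅗ - 28) = 11*(-143/5) = -1573/5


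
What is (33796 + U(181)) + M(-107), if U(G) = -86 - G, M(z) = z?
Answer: 33422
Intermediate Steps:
(33796 + U(181)) + M(-107) = (33796 + (-86 - 1*181)) - 107 = (33796 + (-86 - 181)) - 107 = (33796 - 267) - 107 = 33529 - 107 = 33422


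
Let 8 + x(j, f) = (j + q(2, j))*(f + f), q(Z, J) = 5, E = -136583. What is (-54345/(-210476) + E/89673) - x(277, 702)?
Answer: -7472623634824483/18874014348 ≈ -3.9592e+5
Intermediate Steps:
x(j, f) = -8 + 2*f*(5 + j) (x(j, f) = -8 + (j + 5)*(f + f) = -8 + (5 + j)*(2*f) = -8 + 2*f*(5 + j))
(-54345/(-210476) + E/89673) - x(277, 702) = (-54345/(-210476) - 136583/89673) - (-8 + 10*702 + 2*702*277) = (-54345*(-1/210476) - 136583*1/89673) - (-8 + 7020 + 388908) = (54345/210476 - 136583/89673) - 1*395920 = -23874164323/18874014348 - 395920 = -7472623634824483/18874014348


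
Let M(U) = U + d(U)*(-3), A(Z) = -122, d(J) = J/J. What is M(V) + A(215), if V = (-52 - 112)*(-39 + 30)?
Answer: 1351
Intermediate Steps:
d(J) = 1
V = 1476 (V = -164*(-9) = 1476)
M(U) = -3 + U (M(U) = U + 1*(-3) = U - 3 = -3 + U)
M(V) + A(215) = (-3 + 1476) - 122 = 1473 - 122 = 1351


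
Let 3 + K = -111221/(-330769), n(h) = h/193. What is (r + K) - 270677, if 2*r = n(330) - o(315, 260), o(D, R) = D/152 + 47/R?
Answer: -341448424926395557/1261447119920 ≈ -2.7068e+5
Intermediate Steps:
o(D, R) = 47/R + D/152 (o(D, R) = D*(1/152) + 47/R = D/152 + 47/R = 47/R + D/152)
n(h) = h/193 (n(h) = h*(1/193) = h/193)
r = -1035973/3813680 (r = ((1/193)*330 - (47/260 + (1/152)*315))/2 = (330/193 - (47*(1/260) + 315/152))/2 = (330/193 - (47/260 + 315/152))/2 = (330/193 - 1*22261/9880)/2 = (330/193 - 22261/9880)/2 = (½)*(-1035973/1906840) = -1035973/3813680 ≈ -0.27165)
K = -881086/330769 (K = -3 - 111221/(-330769) = -3 - 111221*(-1/330769) = -3 + 111221/330769 = -881086/330769 ≈ -2.6637)
(r + K) - 270677 = (-1035973/3813680 - 881086/330769) - 270677 = -3702847809717/1261447119920 - 270677 = -341448424926395557/1261447119920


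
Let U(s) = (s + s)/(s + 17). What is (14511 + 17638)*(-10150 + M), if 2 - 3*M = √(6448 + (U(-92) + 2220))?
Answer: -978872752/3 - 64298*√487713/45 ≈ -3.2729e+8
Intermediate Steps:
U(s) = 2*s/(17 + s) (U(s) = (2*s)/(17 + s) = 2*s/(17 + s))
M = ⅔ - 2*√487713/45 (M = ⅔ - √(6448 + (2*(-92)/(17 - 92) + 2220))/3 = ⅔ - √(6448 + (2*(-92)/(-75) + 2220))/3 = ⅔ - √(6448 + (2*(-92)*(-1/75) + 2220))/3 = ⅔ - √(6448 + (184/75 + 2220))/3 = ⅔ - √(6448 + 166684/75)/3 = ⅔ - 2*√487713/45 ≈ -30.372)
(14511 + 17638)*(-10150 + M) = (14511 + 17638)*(-10150 + (⅔ - 2*√487713/45)) = 32149*(-30448/3 - 2*√487713/45) = -978872752/3 - 64298*√487713/45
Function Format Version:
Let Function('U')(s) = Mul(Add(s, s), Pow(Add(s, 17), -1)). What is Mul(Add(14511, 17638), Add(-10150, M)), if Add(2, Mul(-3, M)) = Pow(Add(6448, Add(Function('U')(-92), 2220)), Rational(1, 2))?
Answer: Add(Rational(-978872752, 3), Mul(Rational(-64298, 45), Pow(487713, Rational(1, 2)))) ≈ -3.2729e+8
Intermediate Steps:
Function('U')(s) = Mul(2, s, Pow(Add(17, s), -1)) (Function('U')(s) = Mul(Mul(2, s), Pow(Add(17, s), -1)) = Mul(2, s, Pow(Add(17, s), -1)))
M = Add(Rational(2, 3), Mul(Rational(-2, 45), Pow(487713, Rational(1, 2)))) (M = Add(Rational(2, 3), Mul(Rational(-1, 3), Pow(Add(6448, Add(Mul(2, -92, Pow(Add(17, -92), -1)), 2220)), Rational(1, 2)))) = Add(Rational(2, 3), Mul(Rational(-1, 3), Pow(Add(6448, Add(Mul(2, -92, Pow(-75, -1)), 2220)), Rational(1, 2)))) = Add(Rational(2, 3), Mul(Rational(-1, 3), Pow(Add(6448, Add(Mul(2, -92, Rational(-1, 75)), 2220)), Rational(1, 2)))) = Add(Rational(2, 3), Mul(Rational(-1, 3), Pow(Add(6448, Add(Rational(184, 75), 2220)), Rational(1, 2)))) = Add(Rational(2, 3), Mul(Rational(-1, 3), Pow(Add(6448, Rational(166684, 75)), Rational(1, 2)))) = Add(Rational(2, 3), Mul(Rational(-1, 3), Pow(Rational(650284, 75), Rational(1, 2)))) = Add(Rational(2, 3), Mul(Rational(-1, 3), Mul(Rational(2, 15), Pow(487713, Rational(1, 2))))) = Add(Rational(2, 3), Mul(Rational(-2, 45), Pow(487713, Rational(1, 2)))) ≈ -30.372)
Mul(Add(14511, 17638), Add(-10150, M)) = Mul(Add(14511, 17638), Add(-10150, Add(Rational(2, 3), Mul(Rational(-2, 45), Pow(487713, Rational(1, 2)))))) = Mul(32149, Add(Rational(-30448, 3), Mul(Rational(-2, 45), Pow(487713, Rational(1, 2))))) = Add(Rational(-978872752, 3), Mul(Rational(-64298, 45), Pow(487713, Rational(1, 2))))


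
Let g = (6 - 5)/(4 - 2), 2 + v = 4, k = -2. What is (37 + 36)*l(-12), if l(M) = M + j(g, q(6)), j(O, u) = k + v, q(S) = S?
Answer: -876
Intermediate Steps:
v = 2 (v = -2 + 4 = 2)
g = ½ (g = 1/2 = 1*(½) = ½ ≈ 0.50000)
j(O, u) = 0 (j(O, u) = -2 + 2 = 0)
l(M) = M (l(M) = M + 0 = M)
(37 + 36)*l(-12) = (37 + 36)*(-12) = 73*(-12) = -876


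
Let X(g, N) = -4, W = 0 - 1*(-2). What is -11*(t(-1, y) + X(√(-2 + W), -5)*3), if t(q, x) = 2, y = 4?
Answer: 110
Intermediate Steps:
W = 2 (W = 0 + 2 = 2)
-11*(t(-1, y) + X(√(-2 + W), -5)*3) = -11*(2 - 4*3) = -11*(2 - 12) = -11*(-10) = 110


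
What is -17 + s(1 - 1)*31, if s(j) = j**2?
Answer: -17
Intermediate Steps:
-17 + s(1 - 1)*31 = -17 + (1 - 1)**2*31 = -17 + 0**2*31 = -17 + 0*31 = -17 + 0 = -17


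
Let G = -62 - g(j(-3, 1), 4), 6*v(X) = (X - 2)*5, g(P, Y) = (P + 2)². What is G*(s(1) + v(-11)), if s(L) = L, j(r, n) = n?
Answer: 4189/6 ≈ 698.17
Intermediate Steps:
g(P, Y) = (2 + P)²
v(X) = -5/3 + 5*X/6 (v(X) = ((X - 2)*5)/6 = ((-2 + X)*5)/6 = (-10 + 5*X)/6 = -5/3 + 5*X/6)
G = -71 (G = -62 - (2 + 1)² = -62 - 1*3² = -62 - 1*9 = -62 - 9 = -71)
G*(s(1) + v(-11)) = -71*(1 + (-5/3 + (⅚)*(-11))) = -71*(1 + (-5/3 - 55/6)) = -71*(1 - 65/6) = -71*(-59/6) = 4189/6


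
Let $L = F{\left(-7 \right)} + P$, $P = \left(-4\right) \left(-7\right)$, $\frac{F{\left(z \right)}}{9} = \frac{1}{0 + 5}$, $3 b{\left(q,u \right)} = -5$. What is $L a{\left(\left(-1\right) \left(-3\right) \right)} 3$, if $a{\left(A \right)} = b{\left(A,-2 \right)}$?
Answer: $-149$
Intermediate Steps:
$b{\left(q,u \right)} = - \frac{5}{3}$ ($b{\left(q,u \right)} = \frac{1}{3} \left(-5\right) = - \frac{5}{3}$)
$F{\left(z \right)} = \frac{9}{5}$ ($F{\left(z \right)} = \frac{9}{0 + 5} = \frac{9}{5}$)
$P = 28$
$L = \frac{149}{5}$ ($L = \frac{9}{5} + 28 = \frac{149}{5} \approx 29.8$)
$a{\left(A \right)} = - \frac{5}{3}$
$L a{\left(\left(-1\right) \left(-3\right) \right)} 3 = \frac{149}{5} \left(- \frac{5}{3}\right) 3 = \left(- \frac{149}{3}\right) 3 = -149$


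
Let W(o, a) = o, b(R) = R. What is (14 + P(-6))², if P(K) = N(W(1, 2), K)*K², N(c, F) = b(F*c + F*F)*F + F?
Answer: 44649124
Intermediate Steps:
N(c, F) = F + F*(F² + F*c) (N(c, F) = (F*c + F*F)*F + F = (F*c + F²)*F + F = (F² + F*c)*F + F = F*(F² + F*c) + F = F + F*(F² + F*c))
P(K) = K³*(1 + K*(1 + K)) (P(K) = (K*(1 + K*(K + 1)))*K² = (K*(1 + K*(1 + K)))*K² = K³*(1 + K*(1 + K)))
(14 + P(-6))² = (14 + (-6)³*(1 - 6*(1 - 6)))² = (14 - 216*(1 - 6*(-5)))² = (14 - 216*(1 + 30))² = (14 - 216*31)² = (14 - 6696)² = (-6682)² = 44649124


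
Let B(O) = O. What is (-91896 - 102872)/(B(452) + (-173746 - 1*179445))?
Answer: 194768/352739 ≈ 0.55216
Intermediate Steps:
(-91896 - 102872)/(B(452) + (-173746 - 1*179445)) = (-91896 - 102872)/(452 + (-173746 - 1*179445)) = -194768/(452 + (-173746 - 179445)) = -194768/(452 - 353191) = -194768/(-352739) = -194768*(-1/352739) = 194768/352739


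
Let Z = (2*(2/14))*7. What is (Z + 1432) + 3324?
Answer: 4758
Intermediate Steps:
Z = 2 (Z = (2*(2*(1/14)))*7 = (2*(1/7))*7 = (2/7)*7 = 2)
(Z + 1432) + 3324 = (2 + 1432) + 3324 = 1434 + 3324 = 4758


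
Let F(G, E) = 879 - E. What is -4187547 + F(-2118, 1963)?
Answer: -4188631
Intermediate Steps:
-4187547 + F(-2118, 1963) = -4187547 + (879 - 1*1963) = -4187547 + (879 - 1963) = -4187547 - 1084 = -4188631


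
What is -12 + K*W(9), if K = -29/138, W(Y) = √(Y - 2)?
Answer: -12 - 29*√7/138 ≈ -12.556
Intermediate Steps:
W(Y) = √(-2 + Y)
K = -29/138 (K = -29*1/138 = -29/138 ≈ -0.21014)
-12 + K*W(9) = -12 - 29*√(-2 + 9)/138 = -12 - 29*√7/138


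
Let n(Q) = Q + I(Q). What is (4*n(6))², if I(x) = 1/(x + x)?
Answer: 5329/9 ≈ 592.11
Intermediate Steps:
I(x) = 1/(2*x)
n(Q) = Q + 1/(2*Q)
(4*n(6))² = (4*(6 + (½)/6))² = (4*(6 + (½)*(⅙)))² = (4*(6 + 1/12))² = (4*(73/12))² = (73/3)² = 5329/9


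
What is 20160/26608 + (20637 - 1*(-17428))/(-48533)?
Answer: -2150515/80710379 ≈ -0.026645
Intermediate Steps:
20160/26608 + (20637 - 1*(-17428))/(-48533) = 20160*(1/26608) + (20637 + 17428)*(-1/48533) = 1260/1663 + 38065*(-1/48533) = 1260/1663 - 38065/48533 = -2150515/80710379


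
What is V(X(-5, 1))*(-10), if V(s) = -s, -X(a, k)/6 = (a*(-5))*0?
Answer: 0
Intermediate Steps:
X(a, k) = 0 (X(a, k) = -6*a*(-5)*0 = -6*(-5*a)*0 = -6*0 = 0)
V(X(-5, 1))*(-10) = -1*0*(-10) = 0*(-10) = 0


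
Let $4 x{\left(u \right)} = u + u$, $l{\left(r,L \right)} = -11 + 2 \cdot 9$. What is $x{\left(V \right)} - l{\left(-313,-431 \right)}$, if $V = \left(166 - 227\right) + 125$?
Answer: $25$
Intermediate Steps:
$V = 64$ ($V = -61 + 125 = 64$)
$l{\left(r,L \right)} = 7$ ($l{\left(r,L \right)} = -11 + 18 = 7$)
$x{\left(u \right)} = \frac{u}{2}$ ($x{\left(u \right)} = \frac{u + u}{4} = \frac{2 u}{4} = \frac{u}{2}$)
$x{\left(V \right)} - l{\left(-313,-431 \right)} = \frac{1}{2} \cdot 64 - 7 = 32 - 7 = 25$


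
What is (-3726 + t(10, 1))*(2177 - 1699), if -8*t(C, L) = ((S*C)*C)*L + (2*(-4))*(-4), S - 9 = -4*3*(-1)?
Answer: -1908415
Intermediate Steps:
S = 21 (S = 9 - 4*3*(-1) = 9 - 12*(-1) = 9 + 12 = 21)
t(C, L) = -4 - 21*L*C²/8 (t(C, L) = -(((21*C)*C)*L + (2*(-4))*(-4))/8 = -((21*C²)*L - 8*(-4))/8 = -(21*L*C² + 32)/8 = -(32 + 21*L*C²)/8 = -4 - 21*L*C²/8)
(-3726 + t(10, 1))*(2177 - 1699) = (-3726 + (-4 - 21/8*1*10²))*(2177 - 1699) = (-3726 + (-4 - 21/8*1*100))*478 = (-3726 + (-4 - 525/2))*478 = (-3726 - 533/2)*478 = -7985/2*478 = -1908415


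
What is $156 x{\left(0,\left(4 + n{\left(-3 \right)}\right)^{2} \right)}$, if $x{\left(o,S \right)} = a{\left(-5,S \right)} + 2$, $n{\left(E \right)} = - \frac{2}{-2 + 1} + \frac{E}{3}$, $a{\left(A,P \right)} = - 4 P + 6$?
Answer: $-14352$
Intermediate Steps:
$a{\left(A,P \right)} = 6 - 4 P$
$n{\left(E \right)} = 2 + \frac{E}{3}$ ($n{\left(E \right)} = - \frac{2}{-1} + E \frac{1}{3} = \left(-2\right) \left(-1\right) + \frac{E}{3} = 2 + \frac{E}{3}$)
$x{\left(o,S \right)} = 8 - 4 S$ ($x{\left(o,S \right)} = \left(6 - 4 S\right) + 2 = 8 - 4 S$)
$156 x{\left(0,\left(4 + n{\left(-3 \right)}\right)^{2} \right)} = 156 \left(8 - 4 \left(4 + \left(2 + \frac{1}{3} \left(-3\right)\right)\right)^{2}\right) = 156 \left(8 - 4 \left(4 + \left(2 - 1\right)\right)^{2}\right) = 156 \left(8 - 4 \left(4 + 1\right)^{2}\right) = 156 \left(8 - 4 \cdot 5^{2}\right) = 156 \left(8 - 100\right) = 156 \left(-92\right) = -14352$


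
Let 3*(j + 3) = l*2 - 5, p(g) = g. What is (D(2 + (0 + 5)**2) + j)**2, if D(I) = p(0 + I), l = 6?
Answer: 6241/9 ≈ 693.44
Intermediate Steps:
D(I) = I (D(I) = 0 + I = I)
j = -2/3 (j = -3 + (6*2 - 5)/3 = -3 + (12 - 5)/3 = -3 + (1/3)*7 = -3 + 7/3 = -2/3 ≈ -0.66667)
(D(2 + (0 + 5)**2) + j)**2 = ((2 + (0 + 5)**2) - 2/3)**2 = ((2 + 5**2) - 2/3)**2 = ((2 + 25) - 2/3)**2 = (27 - 2/3)**2 = (79/3)**2 = 6241/9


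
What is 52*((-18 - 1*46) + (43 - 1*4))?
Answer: -1300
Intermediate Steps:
52*((-18 - 1*46) + (43 - 1*4)) = 52*((-18 - 46) + (43 - 4)) = 52*(-64 + 39) = 52*(-25) = -1300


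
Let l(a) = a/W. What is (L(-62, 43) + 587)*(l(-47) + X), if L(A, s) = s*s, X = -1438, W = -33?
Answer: -38494484/11 ≈ -3.4995e+6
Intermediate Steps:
l(a) = -a/33 (l(a) = a/(-33) = a*(-1/33) = -a/33)
L(A, s) = s²
(L(-62, 43) + 587)*(l(-47) + X) = (43² + 587)*(-1/33*(-47) - 1438) = (1849 + 587)*(47/33 - 1438) = 2436*(-47407/33) = -38494484/11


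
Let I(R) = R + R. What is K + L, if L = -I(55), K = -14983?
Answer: -15093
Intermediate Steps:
I(R) = 2*R
L = -110 (L = -2*55 = -1*110 = -110)
K + L = -14983 - 110 = -15093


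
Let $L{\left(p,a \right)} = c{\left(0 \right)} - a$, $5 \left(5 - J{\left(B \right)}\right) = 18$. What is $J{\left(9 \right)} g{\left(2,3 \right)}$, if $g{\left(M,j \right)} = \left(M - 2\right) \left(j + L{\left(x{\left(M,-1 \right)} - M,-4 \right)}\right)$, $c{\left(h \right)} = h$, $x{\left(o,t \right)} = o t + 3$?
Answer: $0$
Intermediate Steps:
$x{\left(o,t \right)} = 3 + o t$
$J{\left(B \right)} = \frac{7}{5}$ ($J{\left(B \right)} = 5 - \frac{18}{5} = \frac{7}{5}$)
$L{\left(p,a \right)} = - a$ ($L{\left(p,a \right)} = 0 - a = - a$)
$g{\left(M,j \right)} = \left(-2 + M\right) \left(4 + j\right)$ ($g{\left(M,j \right)} = \left(M - 2\right) \left(j - -4\right) = \left(-2 + M\right) \left(j + 4\right) = \left(-2 + M\right) \left(4 + j\right)$)
$J{\left(9 \right)} g{\left(2,3 \right)} = \frac{7 \left(-8 - 6 + 4 \cdot 2 + 2 \cdot 3\right)}{5} = \frac{7 \left(-8 - 6 + 8 + 6\right)}{5} = \frac{7}{5} \cdot 0 = 0$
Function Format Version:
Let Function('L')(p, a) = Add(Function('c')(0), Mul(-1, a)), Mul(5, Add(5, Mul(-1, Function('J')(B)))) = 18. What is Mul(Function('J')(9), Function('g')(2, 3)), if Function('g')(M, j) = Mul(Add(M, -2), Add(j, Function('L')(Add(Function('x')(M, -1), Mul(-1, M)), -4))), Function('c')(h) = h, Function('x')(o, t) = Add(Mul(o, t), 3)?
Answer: 0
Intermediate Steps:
Function('x')(o, t) = Add(3, Mul(o, t))
Function('J')(B) = Rational(7, 5) (Function('J')(B) = Add(5, Mul(Rational(-1, 5), 18)) = Add(5, Rational(-18, 5)) = Rational(7, 5))
Function('L')(p, a) = Mul(-1, a) (Function('L')(p, a) = Add(0, Mul(-1, a)) = Mul(-1, a))
Function('g')(M, j) = Mul(Add(-2, M), Add(4, j)) (Function('g')(M, j) = Mul(Add(M, -2), Add(j, Mul(-1, -4))) = Mul(Add(-2, M), Add(j, 4)) = Mul(Add(-2, M), Add(4, j)))
Mul(Function('J')(9), Function('g')(2, 3)) = Mul(Rational(7, 5), Add(-8, Mul(-2, 3), Mul(4, 2), Mul(2, 3))) = Mul(Rational(7, 5), Add(-8, -6, 8, 6)) = Mul(Rational(7, 5), 0) = 0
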